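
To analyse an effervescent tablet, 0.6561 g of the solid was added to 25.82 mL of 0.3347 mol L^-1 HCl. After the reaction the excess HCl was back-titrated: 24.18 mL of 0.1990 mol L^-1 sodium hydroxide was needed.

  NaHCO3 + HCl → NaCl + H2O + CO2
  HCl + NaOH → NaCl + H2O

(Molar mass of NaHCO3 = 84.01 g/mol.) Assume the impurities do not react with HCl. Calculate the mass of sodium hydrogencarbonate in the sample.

0.3218 g

n(HCl) added = 0.02582 × 0.3347 = 8.642 × 10^-3 mol
n(NaOH) used in back-titration = 0.02418 × 0.1990 = 4.812 × 10^-3 mol
n(HCl) left over = 4.812 × 10^-3 mol (1:1 ratio)
n(HCl) consumed by analyte = 8.642 × 10^-3 − 4.812 × 10^-3 = 3.830 × 10^-3 mol
n(NaHCO3) = 3.830 × 10^-3 mol (1:1 ratio)
mass of NaHCO3 = 3.830 × 10^-3 × 84.01 = 0.3218 g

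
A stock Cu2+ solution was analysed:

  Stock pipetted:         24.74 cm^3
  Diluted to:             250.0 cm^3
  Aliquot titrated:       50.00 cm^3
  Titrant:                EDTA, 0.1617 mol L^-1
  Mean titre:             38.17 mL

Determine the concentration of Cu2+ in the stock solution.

1.247 mol/L

Cu^2+ + EDTA^4- → [Cu(EDTA)]^2-
n(EDTA) = 0.03817 × 0.1617 = 6.172 × 10^-3 mol
n(Cu2+) in the aliquot = 6.172 × 10^-3 mol (1:1 ratio)
[Cu2+]_dilute = 6.172 × 10^-3 / 0.05000 = 0.1234 mol/L
Dilution factor = 250.0 / 24.74 = 10.11
[Cu2+]_stock = 0.1234 × 10.11 = 1.247 mol/L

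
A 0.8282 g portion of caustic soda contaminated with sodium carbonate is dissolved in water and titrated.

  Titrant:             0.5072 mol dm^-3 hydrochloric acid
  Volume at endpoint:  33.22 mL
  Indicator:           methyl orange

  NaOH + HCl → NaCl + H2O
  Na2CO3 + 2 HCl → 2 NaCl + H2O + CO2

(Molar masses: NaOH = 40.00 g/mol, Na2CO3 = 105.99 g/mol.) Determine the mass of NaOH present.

0.1992 g

n(HCl) = 0.03322 × 0.5072 = 0.01685 mol
Let x = n(NaOH), y = n(Na2CO3).
Titrant: 1x + 2y = 0.01685;  mass: 40.00x + 105.99y = 0.8282
Solving, x = 4.981 × 10^-3 mol, y = 5.934 × 10^-3 mol
mass of NaOH = 4.981 × 10^-3 × 40.00 = 0.1992 g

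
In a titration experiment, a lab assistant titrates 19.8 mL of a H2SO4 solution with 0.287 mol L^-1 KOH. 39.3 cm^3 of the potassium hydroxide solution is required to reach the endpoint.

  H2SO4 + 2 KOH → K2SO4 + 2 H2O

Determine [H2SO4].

0.285 mol/L

n(KOH) = 0.0393 L × 0.287 mol/L = 0.0113 mol
From the 1:2 mole ratio, n(H2SO4) = 1/2 × 0.0113 = 5.64 × 10^-3 mol
[H2SO4] = 5.64 × 10^-3 mol / 0.0198 L = 0.285 mol/L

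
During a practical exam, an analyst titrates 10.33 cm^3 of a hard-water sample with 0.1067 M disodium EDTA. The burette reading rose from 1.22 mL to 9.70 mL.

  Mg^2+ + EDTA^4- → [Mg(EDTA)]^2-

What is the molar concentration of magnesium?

0.08759 M

n(EDTA) = 0.008480 L × 0.1067 mol/L = 9.048 × 10^-4 mol
n(Mg2+) = 9.048 × 10^-4 mol (1:1 mole ratio)
[Mg2+] = 9.048 × 10^-4 mol / 0.01033 L = 0.08759 mol/L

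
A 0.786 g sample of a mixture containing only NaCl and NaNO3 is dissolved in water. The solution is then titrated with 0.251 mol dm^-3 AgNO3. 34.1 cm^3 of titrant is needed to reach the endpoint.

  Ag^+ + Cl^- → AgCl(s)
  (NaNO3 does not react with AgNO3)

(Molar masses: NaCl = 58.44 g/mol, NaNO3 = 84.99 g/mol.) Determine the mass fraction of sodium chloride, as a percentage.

63.6 %

n(AgNO3) = 0.0341 × 0.251 = 8.56 × 10^-3 mol
Let x = n(NaCl), y = n(NaNO3).
Titrant: 1x = 8.56 × 10^-3;  mass: 58.44x + 84.99y = 0.786
Solving, x = 8.56 × 10^-3 mol, y = 3.36 × 10^-3 mol
mass of NaCl = 8.56 × 10^-3 × 58.44 = 0.500 g
% NaCl = 0.500 / 0.786 × 100 = 63.6 %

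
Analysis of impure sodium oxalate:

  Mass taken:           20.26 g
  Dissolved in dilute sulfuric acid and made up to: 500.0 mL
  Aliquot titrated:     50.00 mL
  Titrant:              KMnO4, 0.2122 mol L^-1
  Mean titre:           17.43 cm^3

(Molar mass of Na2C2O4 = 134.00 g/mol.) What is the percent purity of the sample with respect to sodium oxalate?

61.16 %

2 MnO4^- + 5 C2O4^2- + 16 H^+ → 2 Mn^2+ + 10 CO2 + 8 H2O
n(KMnO4) per titration = 0.01743 × 0.2122 = 3.699 × 10^-3 mol
From the 5:2 ratio, n(Na2C2O4) in each aliquot = 5/2 × 3.699 × 10^-3 = 9.247 × 10^-3 mol
n(Na2C2O4) in the whole flask = 9.247 × 10^-3 × 500.0/50.00 = 0.09247 mol
mass of Na2C2O4 = 0.09247 × 134.00 = 12.39 g
% Na2C2O4 = 12.39 / 20.26 × 100 = 61.16 %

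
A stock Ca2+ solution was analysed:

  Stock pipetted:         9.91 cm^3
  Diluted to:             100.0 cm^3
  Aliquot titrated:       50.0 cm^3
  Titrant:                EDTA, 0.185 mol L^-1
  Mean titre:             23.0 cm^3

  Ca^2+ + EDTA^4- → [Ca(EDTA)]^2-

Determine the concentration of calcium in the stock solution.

n(EDTA) = 0.0230 × 0.185 = 4.25 × 10^-3 mol
n(Ca2+) in the aliquot = 4.25 × 10^-3 mol (1:1 ratio)
[Ca2+]_dilute = 4.25 × 10^-3 / 0.0500 = 0.0851 mol/L
Dilution factor = 100.0 / 9.91 = 10.09
[Ca2+]_stock = 0.0851 × 10.09 = 0.859 mol/L

0.859 mol/L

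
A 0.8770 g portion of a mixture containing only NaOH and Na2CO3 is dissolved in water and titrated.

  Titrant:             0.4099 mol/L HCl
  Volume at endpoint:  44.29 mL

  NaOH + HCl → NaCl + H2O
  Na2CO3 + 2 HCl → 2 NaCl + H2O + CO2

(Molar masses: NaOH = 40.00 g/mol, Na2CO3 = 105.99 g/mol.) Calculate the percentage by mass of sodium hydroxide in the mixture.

n(HCl) = 0.04429 × 0.4099 = 0.01815 mol
Let x = n(NaOH), y = n(Na2CO3).
Titrant: 1x + 2y = 0.01815;  mass: 40.00x + 105.99y = 0.8770
Solving, x = 6.548 × 10^-3 mol, y = 5.803 × 10^-3 mol
mass of NaOH = 6.548 × 10^-3 × 40.00 = 0.2619 g
% NaOH = 0.2619 / 0.8770 × 100 = 29.87 %

29.87 %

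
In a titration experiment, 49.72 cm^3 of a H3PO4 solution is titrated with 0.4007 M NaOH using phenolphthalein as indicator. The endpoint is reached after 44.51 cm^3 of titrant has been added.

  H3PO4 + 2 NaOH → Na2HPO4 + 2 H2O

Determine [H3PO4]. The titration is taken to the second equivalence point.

n(NaOH) = 0.04451 L × 0.4007 mol/L = 0.01784 mol
From the 1:2 mole ratio, n(H3PO4) = 1/2 × 0.01784 = 8.918 × 10^-3 mol
[H3PO4] = 8.918 × 10^-3 mol / 0.04972 L = 0.1794 mol/L

0.1794 M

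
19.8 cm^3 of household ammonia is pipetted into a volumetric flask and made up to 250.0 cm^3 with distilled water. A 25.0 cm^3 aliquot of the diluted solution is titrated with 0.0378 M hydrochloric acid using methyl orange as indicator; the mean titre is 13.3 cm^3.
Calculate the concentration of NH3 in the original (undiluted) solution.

NH3 + HCl → NH4Cl
n(HCl) = 0.0133 × 0.0378 = 5.03 × 10^-4 mol
n(NH3) in the aliquot = 5.03 × 10^-4 mol (1:1 ratio)
[NH3]_dilute = 5.03 × 10^-4 / 0.0250 = 0.0201 mol/L
Dilution factor = 250.0 / 19.8 = 12.63
[NH3]_stock = 0.0201 × 12.63 = 0.254 mol/L

0.254 M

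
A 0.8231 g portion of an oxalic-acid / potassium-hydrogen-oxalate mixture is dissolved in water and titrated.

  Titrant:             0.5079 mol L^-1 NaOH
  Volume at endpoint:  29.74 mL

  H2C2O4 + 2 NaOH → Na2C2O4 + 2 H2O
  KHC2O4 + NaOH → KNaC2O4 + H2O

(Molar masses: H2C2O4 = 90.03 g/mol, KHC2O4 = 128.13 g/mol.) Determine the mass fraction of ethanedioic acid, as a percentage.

73.19 %

n(NaOH) = 0.02974 × 0.5079 = 0.01510 mol
Let x = n(H2C2O4), y = n(KHC2O4).
Titrant: 2x + 1y = 0.01510;  mass: 90.03x + 128.13y = 0.8231
Solving, x = 6.691 × 10^-3 mol, y = 1.722 × 10^-3 mol
mass of H2C2O4 = 6.691 × 10^-3 × 90.03 = 0.6024 g
% H2C2O4 = 0.6024 / 0.8231 × 100 = 73.19 %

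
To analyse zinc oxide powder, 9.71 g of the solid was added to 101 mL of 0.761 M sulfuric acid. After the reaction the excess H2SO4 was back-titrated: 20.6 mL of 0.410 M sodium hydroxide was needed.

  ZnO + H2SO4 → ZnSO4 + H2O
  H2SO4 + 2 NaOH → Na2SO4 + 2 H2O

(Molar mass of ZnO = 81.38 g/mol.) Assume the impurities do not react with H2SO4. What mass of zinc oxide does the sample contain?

n(H2SO4) added = 0.101 × 0.761 = 0.0769 mol
n(NaOH) used in back-titration = 0.0206 × 0.410 = 8.45 × 10^-3 mol
From the 1:2 ratio, n(H2SO4) left over = 1/2 × 8.45 × 10^-3 = 4.22 × 10^-3 mol
n(H2SO4) consumed by analyte = 0.0769 − 4.22 × 10^-3 = 0.0726 mol
n(ZnO) = 0.0726 mol (1:1 ratio)
mass of ZnO = 0.0726 × 81.38 = 5.91 g

5.91 g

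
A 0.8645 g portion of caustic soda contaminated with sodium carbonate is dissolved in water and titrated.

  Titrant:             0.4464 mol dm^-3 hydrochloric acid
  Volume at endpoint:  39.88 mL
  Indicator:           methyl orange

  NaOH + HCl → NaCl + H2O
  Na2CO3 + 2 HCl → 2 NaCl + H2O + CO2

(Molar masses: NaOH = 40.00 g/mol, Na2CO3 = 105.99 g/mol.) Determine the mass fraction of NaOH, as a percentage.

28.11 %

n(HCl) = 0.03988 × 0.4464 = 0.01780 mol
Let x = n(NaOH), y = n(Na2CO3).
Titrant: 1x + 2y = 0.01780;  mass: 40.00x + 105.99y = 0.8645
Solving, x = 6.075 × 10^-3 mol, y = 5.864 × 10^-3 mol
mass of NaOH = 6.075 × 10^-3 × 40.00 = 0.2430 g
% NaOH = 0.2430 / 0.8645 × 100 = 28.11 %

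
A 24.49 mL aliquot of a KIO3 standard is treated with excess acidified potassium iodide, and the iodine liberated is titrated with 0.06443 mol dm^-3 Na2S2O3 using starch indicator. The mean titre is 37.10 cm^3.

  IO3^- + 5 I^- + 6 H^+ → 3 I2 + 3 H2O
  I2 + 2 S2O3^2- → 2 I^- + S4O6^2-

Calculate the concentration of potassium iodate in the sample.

0.01627 mol/L

n(S2O3^2-) = 0.03710 × 0.06443 = 2.390 × 10^-3 mol
n(I2) = n(S2O3^2-)/2 = 1.195 × 10^-3 mol
From the 1:3 ratio, n(IO3^-) in the aliquot = 1/3 × 1.195 × 10^-3 = 3.984 × 10^-4 mol
[IO3^-] = 3.984 × 10^-4 / 0.02449 = 0.01627 mol/L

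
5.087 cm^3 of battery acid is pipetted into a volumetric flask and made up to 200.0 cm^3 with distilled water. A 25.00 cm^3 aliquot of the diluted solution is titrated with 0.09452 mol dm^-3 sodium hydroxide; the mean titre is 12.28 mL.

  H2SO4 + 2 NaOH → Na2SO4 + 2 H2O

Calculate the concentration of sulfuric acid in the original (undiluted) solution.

0.9127 mol/L

n(NaOH) = 0.01228 × 0.09452 = 1.161 × 10^-3 mol
From the 1:2 ratio, n(H2SO4) in the aliquot = 1/2 × 1.161 × 10^-3 = 5.804 × 10^-4 mol
[H2SO4]_dilute = 5.804 × 10^-4 / 0.02500 = 0.02321 mol/L
Dilution factor = 200.0 / 5.087 = 39.32
[H2SO4]_stock = 0.02321 × 39.32 = 0.9127 mol/L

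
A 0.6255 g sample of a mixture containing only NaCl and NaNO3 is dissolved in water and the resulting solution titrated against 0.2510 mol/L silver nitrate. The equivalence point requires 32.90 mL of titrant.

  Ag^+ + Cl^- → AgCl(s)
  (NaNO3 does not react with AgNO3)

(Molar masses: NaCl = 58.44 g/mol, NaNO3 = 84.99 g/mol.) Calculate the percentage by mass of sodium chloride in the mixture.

n(AgNO3) = 0.03290 × 0.2510 = 8.258 × 10^-3 mol
Let x = n(NaCl), y = n(NaNO3).
Titrant: 1x = 8.258 × 10^-3;  mass: 58.44x + 84.99y = 0.6255
Solving, x = 8.258 × 10^-3 mol, y = 1.681 × 10^-3 mol
mass of NaCl = 8.258 × 10^-3 × 58.44 = 0.4826 g
% NaCl = 0.4826 / 0.6255 × 100 = 77.15 %

77.15 %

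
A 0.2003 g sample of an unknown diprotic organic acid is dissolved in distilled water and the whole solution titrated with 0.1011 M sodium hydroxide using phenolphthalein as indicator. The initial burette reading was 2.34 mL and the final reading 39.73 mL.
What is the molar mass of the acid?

n(NaOH) = 0.03739 L × 0.1011 mol/L = 3.780 × 10^-3 mol
From the 1:2 ratio, n(H2A) = 1/2 × 3.780 × 10^-3 = 1.890 × 10^-3 mol
M = m / n = 0.2003 g / 1.890 × 10^-3 mol = 106.0 g/mol

106.0 g/mol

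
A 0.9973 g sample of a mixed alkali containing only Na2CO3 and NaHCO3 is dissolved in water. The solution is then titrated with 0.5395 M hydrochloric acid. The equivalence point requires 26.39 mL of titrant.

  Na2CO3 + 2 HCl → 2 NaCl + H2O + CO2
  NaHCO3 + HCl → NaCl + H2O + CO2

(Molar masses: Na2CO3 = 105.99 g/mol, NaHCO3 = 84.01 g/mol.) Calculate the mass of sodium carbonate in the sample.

0.3397 g

n(HCl) = 0.02639 × 0.5395 = 0.01424 mol
Let x = n(Na2CO3), y = n(NaHCO3).
Titrant: 2x + 1y = 0.01424;  mass: 105.99x + 84.01y = 0.9973
Solving, x = 3.205 × 10^-3 mol, y = 7.828 × 10^-3 mol
mass of Na2CO3 = 3.205 × 10^-3 × 105.99 = 0.3397 g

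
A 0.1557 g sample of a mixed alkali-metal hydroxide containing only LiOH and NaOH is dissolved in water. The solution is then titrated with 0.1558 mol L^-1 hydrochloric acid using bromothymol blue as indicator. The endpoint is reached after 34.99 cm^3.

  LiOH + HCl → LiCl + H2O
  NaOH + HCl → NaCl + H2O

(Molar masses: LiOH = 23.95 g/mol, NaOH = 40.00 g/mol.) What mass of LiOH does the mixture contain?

n(HCl) = 0.03499 × 0.1558 = 5.451 × 10^-3 mol
Let x = n(LiOH), y = n(NaOH).
Titrant: 1x + 1y = 5.451 × 10^-3;  mass: 23.95x + 40.00y = 0.1557
Solving, x = 3.885 × 10^-3 mol, y = 1.566 × 10^-3 mol
mass of LiOH = 3.885 × 10^-3 × 23.95 = 0.09305 g

0.09305 g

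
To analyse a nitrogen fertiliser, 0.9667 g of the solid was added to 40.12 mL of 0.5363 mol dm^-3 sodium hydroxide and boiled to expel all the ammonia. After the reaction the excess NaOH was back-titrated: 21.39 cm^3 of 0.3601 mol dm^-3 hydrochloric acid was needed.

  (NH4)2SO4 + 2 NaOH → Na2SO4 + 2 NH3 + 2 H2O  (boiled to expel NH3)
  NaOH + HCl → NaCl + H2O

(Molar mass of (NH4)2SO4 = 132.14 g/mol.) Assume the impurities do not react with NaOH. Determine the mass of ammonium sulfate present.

n(NaOH) added = 0.04012 × 0.5363 = 0.02152 mol
n(HCl) used in back-titration = 0.02139 × 0.3601 = 7.703 × 10^-3 mol
n(NaOH) left over = 7.703 × 10^-3 mol (1:1 ratio)
n(NaOH) consumed by analyte = 0.02152 − 7.703 × 10^-3 = 0.01381 mol
From the 1:2 ratio, n((NH4)2SO4) = 1/2 × 0.01381 = 6.907 × 10^-3 mol
mass of (NH4)2SO4 = 6.907 × 10^-3 × 132.14 = 0.9127 g

0.9127 g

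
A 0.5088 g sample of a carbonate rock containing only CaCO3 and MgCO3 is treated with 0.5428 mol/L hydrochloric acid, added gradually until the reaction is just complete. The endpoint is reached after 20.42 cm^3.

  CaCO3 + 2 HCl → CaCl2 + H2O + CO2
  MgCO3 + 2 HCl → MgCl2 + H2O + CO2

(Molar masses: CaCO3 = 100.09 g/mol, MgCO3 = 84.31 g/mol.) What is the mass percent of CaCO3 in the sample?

51.80 %

n(HCl) = 0.02042 × 0.5428 = 0.01108 mol
Let x = n(CaCO3), y = n(MgCO3).
Titrant: 2x + 2y = 0.01108;  mass: 100.09x + 84.31y = 0.5088
Solving, x = 2.633 × 10^-3 mol, y = 2.909 × 10^-3 mol
mass of CaCO3 = 2.633 × 10^-3 × 100.09 = 0.2636 g
% CaCO3 = 0.2636 / 0.5088 × 100 = 51.80 %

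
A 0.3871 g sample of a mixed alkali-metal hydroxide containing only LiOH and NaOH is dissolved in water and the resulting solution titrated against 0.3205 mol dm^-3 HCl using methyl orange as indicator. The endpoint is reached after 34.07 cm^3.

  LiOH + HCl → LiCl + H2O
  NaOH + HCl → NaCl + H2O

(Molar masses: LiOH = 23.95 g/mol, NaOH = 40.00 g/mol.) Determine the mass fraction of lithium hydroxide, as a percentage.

n(HCl) = 0.03407 × 0.3205 = 0.01092 mol
Let x = n(LiOH), y = n(NaOH).
Titrant: 1x + 1y = 0.01092;  mass: 23.95x + 40.00y = 0.3871
Solving, x = 3.095 × 10^-3 mol, y = 7.824 × 10^-3 mol
mass of LiOH = 3.095 × 10^-3 × 23.95 = 0.07413 g
% LiOH = 0.07413 / 0.3871 × 100 = 19.15 %

19.15 %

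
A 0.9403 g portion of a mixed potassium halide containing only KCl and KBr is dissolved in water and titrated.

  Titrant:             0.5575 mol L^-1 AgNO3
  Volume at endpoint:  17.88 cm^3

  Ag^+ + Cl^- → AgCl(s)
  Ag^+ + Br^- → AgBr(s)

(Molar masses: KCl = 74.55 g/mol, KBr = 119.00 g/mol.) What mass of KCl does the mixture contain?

n(AgNO3) = 0.01788 × 0.5575 = 9.968 × 10^-3 mol
Let x = n(KCl), y = n(KBr).
Titrant: 1x + 1y = 9.968 × 10^-3;  mass: 74.55x + 119.00y = 0.9403
Solving, x = 5.532 × 10^-3 mol, y = 4.436 × 10^-3 mol
mass of KCl = 5.532 × 10^-3 × 74.55 = 0.4124 g

0.4124 g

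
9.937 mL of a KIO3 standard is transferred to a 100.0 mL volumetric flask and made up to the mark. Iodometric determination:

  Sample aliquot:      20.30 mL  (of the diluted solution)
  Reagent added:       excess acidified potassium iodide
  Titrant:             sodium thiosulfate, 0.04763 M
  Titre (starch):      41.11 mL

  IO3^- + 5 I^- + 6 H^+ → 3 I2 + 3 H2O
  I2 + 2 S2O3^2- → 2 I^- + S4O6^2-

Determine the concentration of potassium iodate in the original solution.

n(S2O3^2-) = 0.04111 × 0.04763 = 1.958 × 10^-3 mol
n(I2) = n(S2O3^2-)/2 = 9.790 × 10^-4 mol
From the 1:3 ratio, n(IO3^-) in the aliquot = 1/3 × 9.790 × 10^-4 = 3.263 × 10^-4 mol
[IO3^-]_dilute = 3.263 × 10^-4 / 0.02030 = 0.01608 mol/L
[IO3^-]_original = 0.01608 × 100.0/9.937 = 0.1618 mol/L

0.1618 M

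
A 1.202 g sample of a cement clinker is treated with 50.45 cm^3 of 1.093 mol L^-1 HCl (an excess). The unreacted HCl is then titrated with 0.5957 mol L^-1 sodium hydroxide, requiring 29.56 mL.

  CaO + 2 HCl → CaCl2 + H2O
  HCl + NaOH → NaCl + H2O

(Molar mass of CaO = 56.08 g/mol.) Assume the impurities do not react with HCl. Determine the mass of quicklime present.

n(HCl) added = 0.05045 × 1.093 = 0.05514 mol
n(NaOH) used in back-titration = 0.02956 × 0.5957 = 0.01761 mol
n(HCl) left over = 0.01761 mol (1:1 ratio)
n(HCl) consumed by analyte = 0.05514 − 0.01761 = 0.03753 mol
From the 1:2 ratio, n(CaO) = 1/2 × 0.03753 = 0.01877 mol
mass of CaO = 0.01877 × 56.08 = 1.052 g

1.052 g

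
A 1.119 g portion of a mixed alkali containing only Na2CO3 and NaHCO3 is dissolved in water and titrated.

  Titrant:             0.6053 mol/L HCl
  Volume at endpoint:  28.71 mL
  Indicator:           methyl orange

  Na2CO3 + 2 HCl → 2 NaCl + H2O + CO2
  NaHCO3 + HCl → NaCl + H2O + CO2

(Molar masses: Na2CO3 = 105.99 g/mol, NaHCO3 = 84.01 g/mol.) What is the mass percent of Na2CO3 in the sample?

n(HCl) = 0.02871 × 0.6053 = 0.01738 mol
Let x = n(Na2CO3), y = n(NaHCO3).
Titrant: 2x + 1y = 0.01738;  mass: 105.99x + 84.01y = 1.119
Solving, x = 5.496 × 10^-3 mol, y = 6.385 × 10^-3 mol
mass of Na2CO3 = 5.496 × 10^-3 × 105.99 = 0.5826 g
% Na2CO3 = 0.5826 / 1.119 × 100 = 52.06 %

52.06 %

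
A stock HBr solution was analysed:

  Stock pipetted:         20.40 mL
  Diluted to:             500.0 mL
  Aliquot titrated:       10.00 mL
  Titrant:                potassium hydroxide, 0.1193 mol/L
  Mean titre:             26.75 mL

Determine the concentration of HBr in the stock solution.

HBr + KOH → KBr + H2O
n(KOH) = 0.02675 × 0.1193 = 3.191 × 10^-3 mol
n(HBr) in the aliquot = 3.191 × 10^-3 mol (1:1 ratio)
[HBr]_dilute = 3.191 × 10^-3 / 0.01000 = 0.3191 mol/L
Dilution factor = 500.0 / 20.40 = 24.51
[HBr]_stock = 0.3191 × 24.51 = 7.822 mol/L

7.822 mol/L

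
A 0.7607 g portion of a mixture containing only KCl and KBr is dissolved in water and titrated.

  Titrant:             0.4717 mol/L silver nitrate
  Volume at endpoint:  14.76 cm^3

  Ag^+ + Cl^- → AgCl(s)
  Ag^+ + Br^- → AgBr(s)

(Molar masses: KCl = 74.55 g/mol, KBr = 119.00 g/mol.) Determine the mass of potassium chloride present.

0.1137 g

n(AgNO3) = 0.01476 × 0.4717 = 6.962 × 10^-3 mol
Let x = n(KCl), y = n(KBr).
Titrant: 1x + 1y = 6.962 × 10^-3;  mass: 74.55x + 119.00y = 0.7607
Solving, x = 1.526 × 10^-3 mol, y = 5.437 × 10^-3 mol
mass of KCl = 1.526 × 10^-3 × 74.55 = 0.1137 g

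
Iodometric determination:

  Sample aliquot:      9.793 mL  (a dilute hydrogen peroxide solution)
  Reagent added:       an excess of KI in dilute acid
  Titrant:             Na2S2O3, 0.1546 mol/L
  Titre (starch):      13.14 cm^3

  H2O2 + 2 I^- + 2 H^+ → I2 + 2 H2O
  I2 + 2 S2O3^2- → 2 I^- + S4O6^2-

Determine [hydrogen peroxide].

0.1037 mol/L

n(S2O3^2-) = 0.01314 × 0.1546 = 2.031 × 10^-3 mol
n(I2) = n(S2O3^2-)/2 = 1.016 × 10^-3 mol
n(H2O2) in the aliquot = 1.016 × 10^-3 mol (1:1 ratio)
[H2O2] = 1.016 × 10^-3 / 0.009793 = 0.1037 mol/L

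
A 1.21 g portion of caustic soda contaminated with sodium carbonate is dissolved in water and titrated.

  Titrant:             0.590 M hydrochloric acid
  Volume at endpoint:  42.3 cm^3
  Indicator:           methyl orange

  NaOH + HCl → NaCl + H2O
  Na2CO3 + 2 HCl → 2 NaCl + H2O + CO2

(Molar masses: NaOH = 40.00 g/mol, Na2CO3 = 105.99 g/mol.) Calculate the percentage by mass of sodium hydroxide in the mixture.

28.6 %

n(HCl) = 0.0423 × 0.590 = 0.0250 mol
Let x = n(NaOH), y = n(Na2CO3).
Titrant: 1x + 2y = 0.0250;  mass: 40.00x + 105.99y = 1.21
Solving, x = 8.66 × 10^-3 mol, y = 8.15 × 10^-3 mol
mass of NaOH = 8.66 × 10^-3 × 40.00 = 0.347 g
% NaOH = 0.347 / 1.21 × 100 = 28.6 %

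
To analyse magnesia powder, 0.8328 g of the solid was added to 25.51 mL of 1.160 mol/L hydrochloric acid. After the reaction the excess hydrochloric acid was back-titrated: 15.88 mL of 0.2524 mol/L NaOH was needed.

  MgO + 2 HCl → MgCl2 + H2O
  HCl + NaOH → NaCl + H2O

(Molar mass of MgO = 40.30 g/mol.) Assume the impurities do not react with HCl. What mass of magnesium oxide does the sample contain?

0.5155 g

n(HCl) added = 0.02551 × 1.160 = 0.02959 mol
n(NaOH) used in back-titration = 0.01588 × 0.2524 = 4.008 × 10^-3 mol
n(HCl) left over = 4.008 × 10^-3 mol (1:1 ratio)
n(HCl) consumed by analyte = 0.02959 − 4.008 × 10^-3 = 0.02558 mol
From the 1:2 ratio, n(MgO) = 1/2 × 0.02558 = 0.01279 mol
mass of MgO = 0.01279 × 40.30 = 0.5155 g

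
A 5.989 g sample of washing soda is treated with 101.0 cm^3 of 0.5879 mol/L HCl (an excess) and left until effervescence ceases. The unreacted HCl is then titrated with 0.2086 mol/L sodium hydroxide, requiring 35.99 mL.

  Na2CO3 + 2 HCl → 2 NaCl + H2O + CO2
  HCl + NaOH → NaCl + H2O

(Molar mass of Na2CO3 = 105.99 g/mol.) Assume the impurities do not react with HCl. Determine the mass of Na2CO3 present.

2.749 g

n(HCl) added = 0.1010 × 0.5879 = 0.05938 mol
n(NaOH) used in back-titration = 0.03599 × 0.2086 = 7.508 × 10^-3 mol
n(HCl) left over = 7.508 × 10^-3 mol (1:1 ratio)
n(HCl) consumed by analyte = 0.05938 − 7.508 × 10^-3 = 0.05187 mol
From the 1:2 ratio, n(Na2CO3) = 1/2 × 0.05187 = 0.02594 mol
mass of Na2CO3 = 0.02594 × 105.99 = 2.749 g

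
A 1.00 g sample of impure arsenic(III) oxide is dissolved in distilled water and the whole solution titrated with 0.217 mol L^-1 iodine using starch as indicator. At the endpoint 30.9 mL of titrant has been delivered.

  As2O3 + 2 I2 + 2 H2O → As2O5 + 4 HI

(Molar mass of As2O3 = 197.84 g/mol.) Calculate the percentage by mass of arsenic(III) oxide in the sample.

66.3 %

n(I2) = 0.0309 L × 0.217 mol/L = 6.71 × 10^-3 mol
From the 1:2 ratio, n(As2O3) = 1/2 × 6.71 × 10^-3 = 3.35 × 10^-3 mol
mass of As2O3 = 3.35 × 10^-3 × 197.84 g/mol = 0.663 g
% As2O3 = 0.663 / 1.00 × 100 = 66.3 %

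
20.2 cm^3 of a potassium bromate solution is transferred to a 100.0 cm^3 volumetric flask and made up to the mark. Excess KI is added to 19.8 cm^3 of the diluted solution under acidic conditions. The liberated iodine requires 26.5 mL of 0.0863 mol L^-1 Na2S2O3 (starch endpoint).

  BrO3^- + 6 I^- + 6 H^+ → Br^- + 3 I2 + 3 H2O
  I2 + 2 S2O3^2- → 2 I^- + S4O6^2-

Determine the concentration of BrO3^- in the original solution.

n(S2O3^2-) = 0.0265 × 0.0863 = 2.29 × 10^-3 mol
n(I2) = n(S2O3^2-)/2 = 1.14 × 10^-3 mol
From the 1:3 ratio, n(BrO3^-) in the aliquot = 1/3 × 1.14 × 10^-3 = 3.81 × 10^-4 mol
[BrO3^-]_dilute = 3.81 × 10^-4 / 0.0198 = 0.0193 mol/L
[BrO3^-]_original = 0.0193 × 100.0/20.2 = 0.0953 mol/L

0.0953 mol/L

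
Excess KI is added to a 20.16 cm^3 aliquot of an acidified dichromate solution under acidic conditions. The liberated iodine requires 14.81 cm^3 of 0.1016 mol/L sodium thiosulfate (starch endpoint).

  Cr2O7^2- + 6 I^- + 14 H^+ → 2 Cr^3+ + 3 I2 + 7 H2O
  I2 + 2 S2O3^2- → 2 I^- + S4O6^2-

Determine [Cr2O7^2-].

0.01244 mol/L

n(S2O3^2-) = 0.01481 × 0.1016 = 1.505 × 10^-3 mol
n(I2) = n(S2O3^2-)/2 = 7.523 × 10^-4 mol
From the 1:3 ratio, n(Cr2O7^2-) in the aliquot = 1/3 × 7.523 × 10^-4 = 2.508 × 10^-4 mol
[Cr2O7^2-] = 2.508 × 10^-4 / 0.02016 = 0.01244 mol/L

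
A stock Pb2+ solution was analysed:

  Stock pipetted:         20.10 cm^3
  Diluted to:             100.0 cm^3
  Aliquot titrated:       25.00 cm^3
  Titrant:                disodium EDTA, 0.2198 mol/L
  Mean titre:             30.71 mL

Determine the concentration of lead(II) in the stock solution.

1.343 mol/L

Pb^2+ + EDTA^4- → [Pb(EDTA)]^2-
n(EDTA) = 0.03071 × 0.2198 = 6.750 × 10^-3 mol
n(Pb2+) in the aliquot = 6.750 × 10^-3 mol (1:1 ratio)
[Pb2+]_dilute = 6.750 × 10^-3 / 0.02500 = 0.2700 mol/L
Dilution factor = 100.0 / 20.10 = 4.975
[Pb2+]_stock = 0.2700 × 4.975 = 1.343 mol/L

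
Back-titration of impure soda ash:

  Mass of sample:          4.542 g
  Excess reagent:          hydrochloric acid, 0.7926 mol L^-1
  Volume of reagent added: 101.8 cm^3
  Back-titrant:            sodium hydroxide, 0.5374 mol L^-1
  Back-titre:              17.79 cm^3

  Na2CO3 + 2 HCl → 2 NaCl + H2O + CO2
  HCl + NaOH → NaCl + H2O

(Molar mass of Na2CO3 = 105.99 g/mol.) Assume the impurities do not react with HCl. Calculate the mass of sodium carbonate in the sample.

n(HCl) added = 0.1018 × 0.7926 = 0.08069 mol
n(NaOH) used in back-titration = 0.01779 × 0.5374 = 9.560 × 10^-3 mol
n(HCl) left over = 9.560 × 10^-3 mol (1:1 ratio)
n(HCl) consumed by analyte = 0.08069 − 9.560 × 10^-3 = 0.07113 mol
From the 1:2 ratio, n(Na2CO3) = 1/2 × 0.07113 = 0.03556 mol
mass of Na2CO3 = 0.03556 × 105.99 = 3.769 g

3.769 g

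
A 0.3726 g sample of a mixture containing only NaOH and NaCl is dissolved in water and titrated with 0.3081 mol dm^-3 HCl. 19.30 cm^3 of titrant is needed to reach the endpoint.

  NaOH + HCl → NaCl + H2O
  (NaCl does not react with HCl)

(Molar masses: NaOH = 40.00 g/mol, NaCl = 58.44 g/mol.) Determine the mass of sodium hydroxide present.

n(HCl) = 0.01930 × 0.3081 = 5.946 × 10^-3 mol
Let x = n(NaOH), y = n(NaCl).
Titrant: 1x = 5.946 × 10^-3;  mass: 40.00x + 58.44y = 0.3726
Solving, x = 5.946 × 10^-3 mol, y = 2.306 × 10^-3 mol
mass of NaOH = 5.946 × 10^-3 × 40.00 = 0.2379 g

0.2379 g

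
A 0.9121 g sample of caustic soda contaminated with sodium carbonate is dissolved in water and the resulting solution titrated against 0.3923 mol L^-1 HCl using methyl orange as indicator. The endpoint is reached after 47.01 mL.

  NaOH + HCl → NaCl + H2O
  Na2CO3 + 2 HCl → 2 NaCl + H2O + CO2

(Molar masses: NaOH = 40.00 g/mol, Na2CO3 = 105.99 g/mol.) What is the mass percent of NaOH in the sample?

n(HCl) = 0.04701 × 0.3923 = 0.01844 mol
Let x = n(NaOH), y = n(Na2CO3).
Titrant: 1x + 2y = 0.01844;  mass: 40.00x + 105.99y = 0.9121
Solving, x = 5.020 × 10^-3 mol, y = 6.711 × 10^-3 mol
mass of NaOH = 5.020 × 10^-3 × 40.00 = 0.2008 g
% NaOH = 0.2008 / 0.9121 × 100 = 22.02 %

22.02 %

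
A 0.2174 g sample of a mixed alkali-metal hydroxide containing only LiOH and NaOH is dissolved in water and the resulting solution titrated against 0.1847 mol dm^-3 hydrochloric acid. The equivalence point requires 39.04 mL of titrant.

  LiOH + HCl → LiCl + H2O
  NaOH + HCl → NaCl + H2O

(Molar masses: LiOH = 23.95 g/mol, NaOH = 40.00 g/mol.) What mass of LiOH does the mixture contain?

n(HCl) = 0.03904 × 0.1847 = 7.211 × 10^-3 mol
Let x = n(LiOH), y = n(NaOH).
Titrant: 1x + 1y = 7.211 × 10^-3;  mass: 23.95x + 40.00y = 0.2174
Solving, x = 4.425 × 10^-3 mol, y = 2.785 × 10^-3 mol
mass of LiOH = 4.425 × 10^-3 × 23.95 = 0.1060 g

0.1060 g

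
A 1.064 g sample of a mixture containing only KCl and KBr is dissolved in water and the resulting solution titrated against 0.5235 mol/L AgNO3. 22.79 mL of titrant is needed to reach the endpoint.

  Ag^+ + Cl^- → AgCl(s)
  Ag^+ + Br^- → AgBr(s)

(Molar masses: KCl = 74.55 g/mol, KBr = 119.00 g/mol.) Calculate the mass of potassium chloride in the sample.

0.5966 g

n(AgNO3) = 0.02279 × 0.5235 = 0.01193 mol
Let x = n(KCl), y = n(KBr).
Titrant: 1x + 1y = 0.01193;  mass: 74.55x + 119.00y = 1.064
Solving, x = 8.003 × 10^-3 mol, y = 3.927 × 10^-3 mol
mass of KCl = 8.003 × 10^-3 × 74.55 = 0.5966 g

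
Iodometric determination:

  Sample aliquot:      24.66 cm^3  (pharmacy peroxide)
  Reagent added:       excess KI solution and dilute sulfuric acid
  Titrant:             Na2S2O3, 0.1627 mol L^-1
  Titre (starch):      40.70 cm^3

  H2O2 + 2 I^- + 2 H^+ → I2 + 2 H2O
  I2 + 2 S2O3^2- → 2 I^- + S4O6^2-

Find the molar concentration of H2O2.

0.1343 mol/L

n(S2O3^2-) = 0.04070 × 0.1627 = 6.622 × 10^-3 mol
n(I2) = n(S2O3^2-)/2 = 3.311 × 10^-3 mol
n(H2O2) in the aliquot = 3.311 × 10^-3 mol (1:1 ratio)
[H2O2] = 3.311 × 10^-3 / 0.02466 = 0.1343 mol/L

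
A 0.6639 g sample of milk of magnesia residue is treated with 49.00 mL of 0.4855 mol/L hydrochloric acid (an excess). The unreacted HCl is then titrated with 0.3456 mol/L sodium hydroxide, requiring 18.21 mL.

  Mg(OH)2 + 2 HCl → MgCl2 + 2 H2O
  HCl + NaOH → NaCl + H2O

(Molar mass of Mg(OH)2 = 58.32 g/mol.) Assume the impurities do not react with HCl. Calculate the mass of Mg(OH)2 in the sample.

n(HCl) added = 0.04900 × 0.4855 = 0.02379 mol
n(NaOH) used in back-titration = 0.01821 × 0.3456 = 6.293 × 10^-3 mol
n(HCl) left over = 6.293 × 10^-3 mol (1:1 ratio)
n(HCl) consumed by analyte = 0.02379 − 6.293 × 10^-3 = 0.01750 mol
From the 1:2 ratio, n(Mg(OH)2) = 1/2 × 0.01750 = 8.748 × 10^-3 mol
mass of Mg(OH)2 = 8.748 × 10^-3 × 58.32 = 0.5102 g

0.5102 g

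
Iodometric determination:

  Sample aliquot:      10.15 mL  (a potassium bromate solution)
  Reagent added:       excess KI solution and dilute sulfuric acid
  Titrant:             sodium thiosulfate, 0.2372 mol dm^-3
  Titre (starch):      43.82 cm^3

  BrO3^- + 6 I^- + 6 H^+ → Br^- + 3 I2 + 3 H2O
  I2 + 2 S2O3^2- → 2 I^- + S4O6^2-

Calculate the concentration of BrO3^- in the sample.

n(S2O3^2-) = 0.04382 × 0.2372 = 0.01039 mol
n(I2) = n(S2O3^2-)/2 = 5.197 × 10^-3 mol
From the 1:3 ratio, n(BrO3^-) in the aliquot = 1/3 × 5.197 × 10^-3 = 1.732 × 10^-3 mol
[BrO3^-] = 1.732 × 10^-3 / 0.01015 = 0.1707 mol/L

0.1707 mol/L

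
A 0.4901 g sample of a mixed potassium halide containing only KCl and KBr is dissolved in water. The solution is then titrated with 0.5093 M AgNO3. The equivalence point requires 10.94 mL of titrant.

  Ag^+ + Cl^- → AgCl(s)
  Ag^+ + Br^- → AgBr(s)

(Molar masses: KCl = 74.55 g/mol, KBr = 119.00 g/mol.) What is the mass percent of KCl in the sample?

59.18 %

n(AgNO3) = 0.01094 × 0.5093 = 5.572 × 10^-3 mol
Let x = n(KCl), y = n(KBr).
Titrant: 1x + 1y = 5.572 × 10^-3;  mass: 74.55x + 119.00y = 0.4901
Solving, x = 3.891 × 10^-3 mol, y = 1.681 × 10^-3 mol
mass of KCl = 3.891 × 10^-3 × 74.55 = 0.2900 g
% KCl = 0.2900 / 0.4901 × 100 = 59.18 %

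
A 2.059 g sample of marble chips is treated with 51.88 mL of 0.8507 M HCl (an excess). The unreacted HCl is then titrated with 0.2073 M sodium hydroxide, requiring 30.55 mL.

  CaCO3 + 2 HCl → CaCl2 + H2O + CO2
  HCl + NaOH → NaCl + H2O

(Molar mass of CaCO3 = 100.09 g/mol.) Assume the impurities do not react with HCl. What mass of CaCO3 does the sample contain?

1.892 g

n(HCl) added = 0.05188 × 0.8507 = 0.04413 mol
n(NaOH) used in back-titration = 0.03055 × 0.2073 = 6.333 × 10^-3 mol
n(HCl) left over = 6.333 × 10^-3 mol (1:1 ratio)
n(HCl) consumed by analyte = 0.04413 − 6.333 × 10^-3 = 0.03780 mol
From the 1:2 ratio, n(CaCO3) = 1/2 × 0.03780 = 0.01890 mol
mass of CaCO3 = 0.01890 × 100.09 = 1.892 g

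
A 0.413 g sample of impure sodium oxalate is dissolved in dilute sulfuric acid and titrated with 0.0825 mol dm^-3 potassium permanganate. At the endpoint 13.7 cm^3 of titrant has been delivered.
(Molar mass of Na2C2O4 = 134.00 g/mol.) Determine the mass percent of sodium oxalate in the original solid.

2 MnO4^- + 5 C2O4^2- + 16 H^+ → 2 Mn^2+ + 10 CO2 + 8 H2O
n(KMnO4) = 0.0137 L × 0.0825 mol/L = 1.13 × 10^-3 mol
From the 5:2 ratio, n(Na2C2O4) = 5/2 × 1.13 × 10^-3 = 2.83 × 10^-3 mol
mass of Na2C2O4 = 2.83 × 10^-3 × 134.00 g/mol = 0.379 g
% Na2C2O4 = 0.379 / 0.413 × 100 = 91.7 %

91.7 %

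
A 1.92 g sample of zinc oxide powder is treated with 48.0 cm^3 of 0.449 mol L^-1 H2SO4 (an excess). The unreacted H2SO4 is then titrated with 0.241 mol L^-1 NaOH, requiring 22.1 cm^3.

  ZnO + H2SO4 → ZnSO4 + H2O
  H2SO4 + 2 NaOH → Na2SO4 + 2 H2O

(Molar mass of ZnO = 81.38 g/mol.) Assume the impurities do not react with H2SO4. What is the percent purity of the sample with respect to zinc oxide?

n(H2SO4) added = 0.0480 × 0.449 = 0.0216 mol
n(NaOH) used in back-titration = 0.0221 × 0.241 = 5.33 × 10^-3 mol
From the 1:2 ratio, n(H2SO4) left over = 1/2 × 5.33 × 10^-3 = 2.66 × 10^-3 mol
n(H2SO4) consumed by analyte = 0.0216 − 2.66 × 10^-3 = 0.0189 mol
n(ZnO) = 0.0189 mol (1:1 ratio)
mass of ZnO = 0.0189 × 81.38 = 1.54 g
% ZnO = 1.54 / 1.92 × 100 = 80.1 %

80.1 %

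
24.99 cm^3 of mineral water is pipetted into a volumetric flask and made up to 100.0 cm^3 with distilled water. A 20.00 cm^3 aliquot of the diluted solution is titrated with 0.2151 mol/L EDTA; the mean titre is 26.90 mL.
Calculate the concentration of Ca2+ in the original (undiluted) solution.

Ca^2+ + EDTA^4- → [Ca(EDTA)]^2-
n(EDTA) = 0.02690 × 0.2151 = 5.786 × 10^-3 mol
n(Ca2+) in the aliquot = 5.786 × 10^-3 mol (1:1 ratio)
[Ca2+]_dilute = 5.786 × 10^-3 / 0.02000 = 0.2893 mol/L
Dilution factor = 100.0 / 24.99 = 4.002
[Ca2+]_stock = 0.2893 × 4.002 = 1.158 mol/L

1.158 mol/L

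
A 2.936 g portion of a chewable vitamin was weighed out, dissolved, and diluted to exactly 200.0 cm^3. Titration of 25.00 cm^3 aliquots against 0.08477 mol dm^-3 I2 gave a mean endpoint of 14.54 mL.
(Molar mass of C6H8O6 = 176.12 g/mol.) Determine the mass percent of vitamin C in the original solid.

59.15 %

C6H8O6 + I2 → C6H6O6 + 2 HI
n(I2) per titration = 0.01454 × 0.08477 = 1.233 × 10^-3 mol
n(C6H8O6) in each aliquot = 1.233 × 10^-3 mol (1:1 ratio)
n(C6H8O6) in the whole flask = 1.233 × 10^-3 × 200.0/25.00 = 9.860 × 10^-3 mol
mass of C6H8O6 = 9.860 × 10^-3 × 176.12 = 1.737 g
% C6H8O6 = 1.737 / 2.936 × 100 = 59.15 %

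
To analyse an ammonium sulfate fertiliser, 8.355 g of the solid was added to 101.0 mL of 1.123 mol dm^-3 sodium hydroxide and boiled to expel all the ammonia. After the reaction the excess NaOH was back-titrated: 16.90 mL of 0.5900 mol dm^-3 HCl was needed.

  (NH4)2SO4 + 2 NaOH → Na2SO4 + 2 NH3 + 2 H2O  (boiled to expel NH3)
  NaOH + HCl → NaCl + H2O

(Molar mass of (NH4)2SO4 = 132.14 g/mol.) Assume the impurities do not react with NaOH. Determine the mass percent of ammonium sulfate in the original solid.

81.81 %

n(NaOH) added = 0.1010 × 1.123 = 0.1134 mol
n(HCl) used in back-titration = 0.01690 × 0.5900 = 9.971 × 10^-3 mol
n(NaOH) left over = 9.971 × 10^-3 mol (1:1 ratio)
n(NaOH) consumed by analyte = 0.1134 − 9.971 × 10^-3 = 0.1035 mol
From the 1:2 ratio, n((NH4)2SO4) = 1/2 × 0.1035 = 0.05173 mol
mass of (NH4)2SO4 = 0.05173 × 132.14 = 6.835 g
% (NH4)2SO4 = 6.835 / 8.355 × 100 = 81.81 %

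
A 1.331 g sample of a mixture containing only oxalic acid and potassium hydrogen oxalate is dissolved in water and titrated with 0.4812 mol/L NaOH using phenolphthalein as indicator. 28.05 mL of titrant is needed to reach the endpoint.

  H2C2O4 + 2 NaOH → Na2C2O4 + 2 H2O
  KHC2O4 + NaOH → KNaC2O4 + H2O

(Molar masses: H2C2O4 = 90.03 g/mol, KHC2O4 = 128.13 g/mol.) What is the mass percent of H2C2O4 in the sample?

16.21 %

n(NaOH) = 0.02805 × 0.4812 = 0.01350 mol
Let x = n(H2C2O4), y = n(KHC2O4).
Titrant: 2x + 1y = 0.01350;  mass: 90.03x + 128.13y = 1.331
Solving, x = 2.397 × 10^-3 mol, y = 8.704 × 10^-3 mol
mass of H2C2O4 = 2.397 × 10^-3 × 90.03 = 0.2158 g
% H2C2O4 = 0.2158 / 1.331 × 100 = 16.21 %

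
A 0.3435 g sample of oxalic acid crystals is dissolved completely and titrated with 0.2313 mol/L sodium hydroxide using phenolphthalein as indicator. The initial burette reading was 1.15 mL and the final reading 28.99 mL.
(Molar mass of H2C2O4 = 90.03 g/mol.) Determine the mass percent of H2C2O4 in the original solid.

H2C2O4 + 2 NaOH → Na2C2O4 + 2 H2O
n(NaOH) = 0.02784 L × 0.2313 mol/L = 6.439 × 10^-3 mol
From the 1:2 ratio, n(H2C2O4) = 1/2 × 6.439 × 10^-3 = 3.220 × 10^-3 mol
mass of H2C2O4 = 3.220 × 10^-3 × 90.03 g/mol = 0.2899 g
% H2C2O4 = 0.2899 / 0.3435 × 100 = 84.39 %

84.39 %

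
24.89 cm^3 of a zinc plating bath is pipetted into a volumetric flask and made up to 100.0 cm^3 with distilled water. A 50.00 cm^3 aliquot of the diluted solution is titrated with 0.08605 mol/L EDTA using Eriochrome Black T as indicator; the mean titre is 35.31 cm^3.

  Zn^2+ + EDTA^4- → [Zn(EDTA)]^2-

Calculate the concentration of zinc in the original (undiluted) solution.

n(EDTA) = 0.03531 × 0.08605 = 3.038 × 10^-3 mol
n(Zn2+) in the aliquot = 3.038 × 10^-3 mol (1:1 ratio)
[Zn2+]_dilute = 3.038 × 10^-3 / 0.05000 = 0.06077 mol/L
Dilution factor = 100.0 / 24.89 = 4.018
[Zn2+]_stock = 0.06077 × 4.018 = 0.2441 mol/L

0.2441 mol/L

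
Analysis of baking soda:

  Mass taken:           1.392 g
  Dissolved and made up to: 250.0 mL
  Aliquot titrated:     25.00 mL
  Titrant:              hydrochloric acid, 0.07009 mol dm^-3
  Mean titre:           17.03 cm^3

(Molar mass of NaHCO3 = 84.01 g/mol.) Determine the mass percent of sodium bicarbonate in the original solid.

NaHCO3 + HCl → NaCl + H2O + CO2
n(HCl) per titration = 0.01703 × 0.07009 = 1.194 × 10^-3 mol
n(NaHCO3) in each aliquot = 1.194 × 10^-3 mol (1:1 ratio)
n(NaHCO3) in the whole flask = 1.194 × 10^-3 × 250.0/25.00 = 0.01194 mol
mass of NaHCO3 = 0.01194 × 84.01 = 1.003 g
% NaHCO3 = 1.003 / 1.392 × 100 = 72.04 %

72.04 %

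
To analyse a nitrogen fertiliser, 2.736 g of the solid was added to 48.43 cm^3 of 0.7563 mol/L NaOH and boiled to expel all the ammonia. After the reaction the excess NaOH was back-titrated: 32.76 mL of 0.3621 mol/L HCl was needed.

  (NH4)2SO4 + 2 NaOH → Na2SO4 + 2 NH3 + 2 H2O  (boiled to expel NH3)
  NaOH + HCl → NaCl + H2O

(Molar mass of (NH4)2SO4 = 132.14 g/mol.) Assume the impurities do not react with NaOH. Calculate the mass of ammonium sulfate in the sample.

1.636 g

n(NaOH) added = 0.04843 × 0.7563 = 0.03663 mol
n(HCl) used in back-titration = 0.03276 × 0.3621 = 0.01186 mol
n(NaOH) left over = 0.01186 mol (1:1 ratio)
n(NaOH) consumed by analyte = 0.03663 − 0.01186 = 0.02477 mol
From the 1:2 ratio, n((NH4)2SO4) = 1/2 × 0.02477 = 0.01238 mol
mass of (NH4)2SO4 = 0.01238 × 132.14 = 1.636 g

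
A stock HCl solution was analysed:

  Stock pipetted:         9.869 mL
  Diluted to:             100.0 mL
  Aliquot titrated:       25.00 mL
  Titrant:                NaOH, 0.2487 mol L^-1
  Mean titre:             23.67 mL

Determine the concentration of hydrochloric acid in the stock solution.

HCl + NaOH → NaCl + H2O
n(NaOH) = 0.02367 × 0.2487 = 5.887 × 10^-3 mol
n(HCl) in the aliquot = 5.887 × 10^-3 mol (1:1 ratio)
[HCl]_dilute = 5.887 × 10^-3 / 0.02500 = 0.2355 mol/L
Dilution factor = 100.0 / 9.869 = 10.13
[HCl]_stock = 0.2355 × 10.13 = 2.386 mol/L

2.386 mol/L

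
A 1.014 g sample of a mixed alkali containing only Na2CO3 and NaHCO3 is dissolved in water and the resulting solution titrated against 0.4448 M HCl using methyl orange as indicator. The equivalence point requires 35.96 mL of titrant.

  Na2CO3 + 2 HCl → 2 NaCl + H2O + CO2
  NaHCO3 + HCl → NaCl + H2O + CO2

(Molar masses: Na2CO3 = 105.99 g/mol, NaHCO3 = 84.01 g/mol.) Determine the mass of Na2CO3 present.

0.5634 g

n(HCl) = 0.03596 × 0.4448 = 0.01600 mol
Let x = n(Na2CO3), y = n(NaHCO3).
Titrant: 2x + 1y = 0.01600;  mass: 105.99x + 84.01y = 1.014
Solving, x = 5.316 × 10^-3 mol, y = 5.363 × 10^-3 mol
mass of Na2CO3 = 5.316 × 10^-3 × 105.99 = 0.5634 g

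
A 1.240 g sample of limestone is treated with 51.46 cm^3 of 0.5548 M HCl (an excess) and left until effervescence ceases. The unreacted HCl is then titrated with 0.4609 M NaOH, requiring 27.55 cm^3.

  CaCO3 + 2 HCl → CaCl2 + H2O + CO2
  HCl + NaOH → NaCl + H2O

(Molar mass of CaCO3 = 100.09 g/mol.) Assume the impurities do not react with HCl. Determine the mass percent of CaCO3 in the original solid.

n(HCl) added = 0.05146 × 0.5548 = 0.02855 mol
n(NaOH) used in back-titration = 0.02755 × 0.4609 = 0.01270 mol
n(HCl) left over = 0.01270 mol (1:1 ratio)
n(HCl) consumed by analyte = 0.02855 − 0.01270 = 0.01585 mol
From the 1:2 ratio, n(CaCO3) = 1/2 × 0.01585 = 7.926 × 10^-3 mol
mass of CaCO3 = 7.926 × 10^-3 × 100.09 = 0.7933 g
% CaCO3 = 0.7933 / 1.240 × 100 = 63.98 %

63.98 %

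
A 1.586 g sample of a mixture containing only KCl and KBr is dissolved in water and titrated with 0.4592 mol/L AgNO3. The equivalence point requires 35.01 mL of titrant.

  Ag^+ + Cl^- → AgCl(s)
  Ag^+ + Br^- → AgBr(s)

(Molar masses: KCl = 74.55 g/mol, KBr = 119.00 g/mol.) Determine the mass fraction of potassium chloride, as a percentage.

34.59 %

n(AgNO3) = 0.03501 × 0.4592 = 0.01608 mol
Let x = n(KCl), y = n(KBr).
Titrant: 1x + 1y = 0.01608;  mass: 74.55x + 119.00y = 1.586
Solving, x = 7.359 × 10^-3 mol, y = 8.717 × 10^-3 mol
mass of KCl = 7.359 × 10^-3 × 74.55 = 0.5486 g
% KCl = 0.5486 / 1.586 × 100 = 34.59 %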